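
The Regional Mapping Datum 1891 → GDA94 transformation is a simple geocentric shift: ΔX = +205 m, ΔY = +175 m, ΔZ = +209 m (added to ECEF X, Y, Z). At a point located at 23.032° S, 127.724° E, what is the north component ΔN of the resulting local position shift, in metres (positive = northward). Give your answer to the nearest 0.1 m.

ΔN = 197.4 m

At φ = -23.032°, λ = 127.724°: sin φ = -0.391245, cos φ = 0.920286, sin λ = 0.790967, cos λ = -0.611858.
ΔN = −sin φ cos λ·ΔX − sin φ sin λ·ΔY + cos φ·ΔZ = −(-0.391245)(-0.611858)(205) − (-0.391245)(0.790967)(175) + (0.920286)(209) = 197.42 m.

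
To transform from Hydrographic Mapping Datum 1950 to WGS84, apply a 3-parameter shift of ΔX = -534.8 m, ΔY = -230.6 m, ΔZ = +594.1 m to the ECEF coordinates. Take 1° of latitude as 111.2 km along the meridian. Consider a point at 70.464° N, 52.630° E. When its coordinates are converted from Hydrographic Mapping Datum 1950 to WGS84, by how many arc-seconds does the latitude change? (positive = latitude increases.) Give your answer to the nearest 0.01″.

Δφ = 21.93″

sin φ = 0.942432, cos φ = 0.334399, sin λ = 0.794733, cos λ = 0.606960.
North component: ΔN = −sin φ cos λ·ΔX − sin φ sin λ·ΔY + cos φ·ΔZ = −(0.942432)(0.606960)(-534.8) − (0.942432)(0.794733)(-230.6) + (0.334399)(594.1) = 677.30 m.
1° of latitude spans 111200 m, so Δφ = 677.30 / 111200 × 3600 = 21.927″.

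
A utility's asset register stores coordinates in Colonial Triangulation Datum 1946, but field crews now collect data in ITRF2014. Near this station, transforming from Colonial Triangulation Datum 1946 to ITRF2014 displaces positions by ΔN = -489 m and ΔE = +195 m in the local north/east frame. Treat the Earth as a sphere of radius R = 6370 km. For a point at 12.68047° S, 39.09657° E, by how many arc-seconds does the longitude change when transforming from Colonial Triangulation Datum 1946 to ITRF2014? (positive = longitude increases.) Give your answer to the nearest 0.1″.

At latitude -12.68047°, cos φ = 0.975609.
One radian of longitude at latitude φ spans R cos φ, so Δλ = ΔE / (R cos φ) = 195.0 / (6370000 × 0.975609) = 3.1378e-05 rad = 6.472″.

Δλ = 6.5″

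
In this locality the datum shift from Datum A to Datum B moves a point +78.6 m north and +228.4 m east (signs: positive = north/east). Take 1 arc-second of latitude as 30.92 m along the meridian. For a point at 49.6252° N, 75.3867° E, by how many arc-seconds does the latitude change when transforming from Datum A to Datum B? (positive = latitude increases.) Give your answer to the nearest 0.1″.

1″ of latitude = 30.92 m, so Δφ = 78.6 / 30.92 = 2.542″.

Δφ = 2.5″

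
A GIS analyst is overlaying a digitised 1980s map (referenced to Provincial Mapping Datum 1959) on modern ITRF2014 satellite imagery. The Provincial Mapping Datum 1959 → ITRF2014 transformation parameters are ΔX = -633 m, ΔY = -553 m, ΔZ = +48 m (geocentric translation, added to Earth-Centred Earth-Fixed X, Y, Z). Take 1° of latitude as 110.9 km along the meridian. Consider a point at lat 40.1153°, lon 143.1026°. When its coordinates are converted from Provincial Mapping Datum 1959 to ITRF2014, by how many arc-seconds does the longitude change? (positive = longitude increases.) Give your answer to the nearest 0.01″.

Δλ = 34.90″

sin φ = 0.644328, cos φ = 0.764749, sin λ = 0.600384, cos λ = -0.799712.
East component: ΔE = −sin λ·ΔX + cos λ·ΔY = −(0.600384)(-633) + (-0.799712)(-553) = 822.28 m.
1° of latitude spans 110900 m; at latitude φ, 1° of longitude spans that × cos φ = 84810.7 m, so Δλ = 822.28 / 84810.7 × 3600 = 34.904″.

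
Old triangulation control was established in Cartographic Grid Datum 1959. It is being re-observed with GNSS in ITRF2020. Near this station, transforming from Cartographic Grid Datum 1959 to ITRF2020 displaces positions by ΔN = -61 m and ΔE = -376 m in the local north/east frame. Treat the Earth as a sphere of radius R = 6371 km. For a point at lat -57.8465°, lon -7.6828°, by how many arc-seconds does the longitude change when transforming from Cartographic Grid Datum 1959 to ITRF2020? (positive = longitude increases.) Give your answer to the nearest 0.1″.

Δλ = -22.9″

At latitude -57.8465°, cos φ = 0.532189.
One radian of longitude at latitude φ spans R cos φ, so Δλ = ΔE / (R cos φ) = -376.0 / (6371000 × 0.532189) = -1.1090e-04 rad = -22.874″.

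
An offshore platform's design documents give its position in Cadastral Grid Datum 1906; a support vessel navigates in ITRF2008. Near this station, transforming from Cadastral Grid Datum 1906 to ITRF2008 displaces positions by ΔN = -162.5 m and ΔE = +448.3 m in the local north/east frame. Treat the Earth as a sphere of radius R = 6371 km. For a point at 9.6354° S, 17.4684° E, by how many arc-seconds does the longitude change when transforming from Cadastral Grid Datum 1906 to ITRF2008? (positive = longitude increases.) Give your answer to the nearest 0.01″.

At latitude -9.6354°, cos φ = 0.985893.
One radian of longitude at latitude φ spans R cos φ, so Δλ = ΔE / (R cos φ) = 448.3 / (6371000 × 0.985893) = 7.1373e-05 rad = 14.722″.

Δλ = 14.72″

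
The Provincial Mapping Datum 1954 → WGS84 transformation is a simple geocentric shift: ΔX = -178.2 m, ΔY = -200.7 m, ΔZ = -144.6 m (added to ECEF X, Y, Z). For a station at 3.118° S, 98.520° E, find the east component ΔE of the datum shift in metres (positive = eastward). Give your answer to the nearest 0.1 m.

The local east axis at (φ, λ) is (−sin λ, cos λ, 0), so ΔE = −sin(98.520°)·(-178.2) + cos(98.520°)·(-200.7) = 205.97 m.

ΔE = 206.0 m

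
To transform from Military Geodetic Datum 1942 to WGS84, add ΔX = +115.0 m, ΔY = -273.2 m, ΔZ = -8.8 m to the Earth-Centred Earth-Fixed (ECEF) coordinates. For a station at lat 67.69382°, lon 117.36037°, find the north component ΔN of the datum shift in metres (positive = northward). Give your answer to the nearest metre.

ΔN = 270 m

At φ = 67.69382°, λ = 117.36037°: sin φ = 0.925169, cos φ = 0.379556, sin λ = 0.888133, cos λ = -0.459586.
ΔN = −sin φ cos λ·ΔX − sin φ sin λ·ΔY + cos φ·ΔZ = −(0.925169)(-0.459586)(115.0) − (0.925169)(0.888133)(-273.2) + (0.379556)(-8.8) = 270.04 m.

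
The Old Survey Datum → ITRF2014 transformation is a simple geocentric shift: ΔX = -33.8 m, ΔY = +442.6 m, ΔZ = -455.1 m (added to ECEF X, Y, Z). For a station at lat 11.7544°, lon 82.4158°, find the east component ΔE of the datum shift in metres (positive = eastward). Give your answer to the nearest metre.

The local east axis at (φ, λ) is (−sin λ, cos λ, 0), so ΔE = −sin(82.4158°)·(-33.8) + cos(82.4158°)·442.6 = 91.92 m.

ΔE = 92 m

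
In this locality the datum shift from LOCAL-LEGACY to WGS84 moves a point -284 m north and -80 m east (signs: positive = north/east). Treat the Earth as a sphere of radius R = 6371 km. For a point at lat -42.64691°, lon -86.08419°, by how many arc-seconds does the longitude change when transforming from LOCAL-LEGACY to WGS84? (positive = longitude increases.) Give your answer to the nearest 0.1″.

Δλ = -3.5″

At latitude -42.64691°, cos φ = 0.735543.
One radian of longitude at latitude φ spans R cos φ, so Δλ = ΔE / (R cos φ) = -80.0 / (6371000 × 0.735543) = -1.7072e-05 rad = -3.521″.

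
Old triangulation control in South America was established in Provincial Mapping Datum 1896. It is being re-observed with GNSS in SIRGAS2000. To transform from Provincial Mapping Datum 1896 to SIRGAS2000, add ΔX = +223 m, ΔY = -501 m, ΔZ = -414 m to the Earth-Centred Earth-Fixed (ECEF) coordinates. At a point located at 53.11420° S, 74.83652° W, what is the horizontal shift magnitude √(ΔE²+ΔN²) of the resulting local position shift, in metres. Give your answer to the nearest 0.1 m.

203.2 m

At φ = -53.11420°, λ = -74.83652°: sin φ = -0.799833, cos φ = 0.600222, sin λ = -0.965183, cos λ = 0.261574.
ΔE = −sin λ·ΔX + cos λ·ΔY = −(-0.965183)·(223) + (0.261574)·(-501) = 84.19 m.
ΔN = −sin φ cos λ·ΔX − sin φ sin λ·ΔY + cos φ·ΔZ = −(-0.799833)(0.261574)(223) − (-0.799833)(-0.965183)(-501) + (0.600222)(-414) = 184.93 m.
Horizontal magnitude = √(ΔE² + ΔN²) = √(84.19² + 184.93²) = 203.19 m.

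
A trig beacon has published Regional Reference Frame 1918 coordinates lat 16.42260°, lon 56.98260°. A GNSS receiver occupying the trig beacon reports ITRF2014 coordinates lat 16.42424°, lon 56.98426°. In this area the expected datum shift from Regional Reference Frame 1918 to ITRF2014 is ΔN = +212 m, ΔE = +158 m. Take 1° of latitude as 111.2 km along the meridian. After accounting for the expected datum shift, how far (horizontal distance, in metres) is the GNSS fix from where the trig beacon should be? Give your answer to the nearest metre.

Observed coordinate differences: Δφ = +0.00164°, Δλ = +0.00166°.
Converting to metres (1° lat = 111200 m, cos φ = 0.959203): observed ΔN = 182.4 m, observed ΔE = 177.1 m.
Subtracting the expected shift leaves a residual of 182.4 − (212) = -29.6 m north and 177.1 − (158) = 19.1 m east.
Residual distance = √((-29.6)² + 19.1²) = 35.2 m.

35 m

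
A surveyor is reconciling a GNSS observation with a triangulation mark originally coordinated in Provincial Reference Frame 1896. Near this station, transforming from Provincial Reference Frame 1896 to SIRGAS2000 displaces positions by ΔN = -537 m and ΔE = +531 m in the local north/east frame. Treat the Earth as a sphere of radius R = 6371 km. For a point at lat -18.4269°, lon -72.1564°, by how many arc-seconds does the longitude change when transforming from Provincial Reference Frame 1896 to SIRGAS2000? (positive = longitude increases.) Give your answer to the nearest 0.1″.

At latitude -18.4269°, cos φ = 0.948728.
One radian of longitude at latitude φ spans R cos φ, so Δλ = ΔE / (R cos φ) = 531.0 / (6371000 × 0.948728) = 8.7851e-05 rad = 18.121″.

Δλ = 18.1″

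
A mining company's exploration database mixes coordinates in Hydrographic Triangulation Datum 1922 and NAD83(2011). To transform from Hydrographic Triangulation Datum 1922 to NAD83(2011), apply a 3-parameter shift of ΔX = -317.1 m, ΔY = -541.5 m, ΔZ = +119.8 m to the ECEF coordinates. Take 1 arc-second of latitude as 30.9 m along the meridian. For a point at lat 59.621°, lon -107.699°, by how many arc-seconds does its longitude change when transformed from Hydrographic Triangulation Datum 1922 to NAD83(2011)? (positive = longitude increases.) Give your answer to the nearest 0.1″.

Δλ = -8.8″

sin φ = 0.862699, cos φ = 0.505718, sin λ = -0.952667, cos λ = -0.304016.
East component: ΔE = −sin λ·ΔX + cos λ·ΔY = −(-0.952667)(-317.1) + (-0.304016)(-541.5) = -137.47 m.
1° of latitude spans 3600 × 30.90 = 111240 m; at latitude φ, 1° of longitude spans that × cos φ = 56256.0 m, so Δλ = -137.47 / 56256.0 × 3600 = -8.797″.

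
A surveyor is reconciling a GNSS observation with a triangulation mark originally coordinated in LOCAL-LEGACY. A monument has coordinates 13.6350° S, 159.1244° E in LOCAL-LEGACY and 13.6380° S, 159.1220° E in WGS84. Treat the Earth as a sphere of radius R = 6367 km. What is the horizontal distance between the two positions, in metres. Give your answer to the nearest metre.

Δφ = -13.6380° − -13.6350° = -0.0030°; Δλ = 159.1220° − 159.1244° = -0.0024°.
1° along a meridian = πR/180 = 111125 m.
ΔN = Δφ × 111125 = -333.4 m; ΔE = Δλ × 111125 × cos(-13.6350°) = -0.0024 × 111125 × 0.971817 = -259.2 m.
Distance = √(ΔE² + ΔN²) = √((-259.2)² + (-333.4)²) = 422.3 m.

422 m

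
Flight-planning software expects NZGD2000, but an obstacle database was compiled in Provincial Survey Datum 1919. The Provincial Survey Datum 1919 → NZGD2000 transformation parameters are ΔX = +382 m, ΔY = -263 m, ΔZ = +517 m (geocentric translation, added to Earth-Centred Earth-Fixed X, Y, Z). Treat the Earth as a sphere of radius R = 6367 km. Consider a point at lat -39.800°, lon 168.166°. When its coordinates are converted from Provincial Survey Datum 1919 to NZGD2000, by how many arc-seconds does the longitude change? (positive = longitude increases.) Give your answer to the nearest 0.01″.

Δλ = 7.55″

sin φ = -0.640110, cos φ = 0.768284, sin λ = 0.205077, cos λ = -0.978746.
East component: ΔE = −sin λ·ΔX + cos λ·ΔY = −(0.205077)(382) + (-0.978746)(-263) = 179.07 m.
1° of latitude spans πR/180 = 111125 m; at latitude φ, 1° of longitude spans that × cos φ = 85375.6 m, so Δλ = 179.07 / 85375.6 × 3600 = 7.551″.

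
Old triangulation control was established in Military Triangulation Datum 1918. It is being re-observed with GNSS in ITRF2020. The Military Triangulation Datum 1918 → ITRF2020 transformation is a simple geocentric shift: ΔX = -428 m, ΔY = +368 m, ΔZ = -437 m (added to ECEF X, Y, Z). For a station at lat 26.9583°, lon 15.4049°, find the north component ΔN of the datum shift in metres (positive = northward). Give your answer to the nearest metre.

The local north axis is (−sin φ cos λ, −sin φ sin λ, cos φ), giving ΔN = 187.059 − 44.316 − 389.514 = -246.77 m.

ΔN = -247 m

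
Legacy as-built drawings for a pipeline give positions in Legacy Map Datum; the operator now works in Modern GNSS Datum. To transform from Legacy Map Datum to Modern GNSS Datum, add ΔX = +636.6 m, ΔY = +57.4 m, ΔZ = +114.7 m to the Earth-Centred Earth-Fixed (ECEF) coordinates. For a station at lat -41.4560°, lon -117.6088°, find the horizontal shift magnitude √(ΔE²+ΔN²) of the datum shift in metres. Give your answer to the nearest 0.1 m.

The local east axis at (φ, λ) is (−sin λ, cos λ, 0), so ΔE = −sin(-117.6088°)·636.6 + cos(-117.6088°)·57.4 = 537.51 m.
The local north axis is (−sin φ cos λ, −sin φ sin λ, cos φ), giving ΔN = -195.317 − 33.674 + 85.964 = -143.03 m.
Horizontal magnitude = √(ΔE² + ΔN²) = √(537.51² + (-143.03)²) = 556.21 m.

556.2 m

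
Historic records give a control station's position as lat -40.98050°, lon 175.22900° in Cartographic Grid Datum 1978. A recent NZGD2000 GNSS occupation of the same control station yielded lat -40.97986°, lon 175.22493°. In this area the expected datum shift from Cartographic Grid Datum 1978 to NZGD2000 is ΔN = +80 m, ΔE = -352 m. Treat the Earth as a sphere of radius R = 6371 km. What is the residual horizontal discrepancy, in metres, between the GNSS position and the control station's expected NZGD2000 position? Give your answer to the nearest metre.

Observed coordinate differences: Δφ = +0.00064°, Δλ = -0.00407°.
Converting to metres (1° lat = 111195 m, cos φ = 0.754933): observed ΔN = 71.2 m, observed ΔE = -341.7 m.
Subtracting the expected shift leaves a residual of 71.2 − (80) = -8.8 m north and -341.7 − (-352) = 10.3 m east.
Residual distance = √((-8.8)² + 10.3²) = 13.6 m.

14 m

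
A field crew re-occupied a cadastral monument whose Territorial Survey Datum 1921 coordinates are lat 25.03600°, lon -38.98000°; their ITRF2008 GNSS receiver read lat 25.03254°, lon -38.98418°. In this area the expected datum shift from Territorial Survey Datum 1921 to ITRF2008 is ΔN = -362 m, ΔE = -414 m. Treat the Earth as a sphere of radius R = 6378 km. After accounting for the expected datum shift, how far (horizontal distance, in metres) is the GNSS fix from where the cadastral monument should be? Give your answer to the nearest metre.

24 m

Observed coordinate differences: Δφ = -0.00346°, Δλ = -0.00418°.
Converting to metres (1° lat = 111317 m, cos φ = 0.906042): observed ΔN = -385.2 m, observed ΔE = -421.6 m.
Subtracting the expected shift leaves a residual of -385.2 − (-362) = -23.2 m north and -421.6 − (-414) = -7.6 m east.
Residual distance = √((-23.2)² + (-7.6)²) = 24.4 m.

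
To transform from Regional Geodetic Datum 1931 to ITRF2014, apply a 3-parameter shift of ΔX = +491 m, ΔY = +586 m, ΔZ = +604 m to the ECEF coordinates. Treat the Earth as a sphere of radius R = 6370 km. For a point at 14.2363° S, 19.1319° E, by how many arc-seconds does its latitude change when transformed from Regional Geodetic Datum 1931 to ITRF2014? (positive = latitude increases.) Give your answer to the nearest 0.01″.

sin φ = -0.245922, cos φ = 0.969290, sin λ = 0.327744, cos λ = 0.944767.
North component: ΔN = −sin φ cos λ·ΔX − sin φ sin λ·ΔY + cos φ·ΔZ = −(-0.245922)(0.944767)(491) − (-0.245922)(0.327744)(586) + (0.969290)(604) = 746.76 m.
1° of latitude spans πR/180 = 111177 m, so Δφ = 746.76 / 111177 × 3600 = 24.181″.

Δφ = 24.18″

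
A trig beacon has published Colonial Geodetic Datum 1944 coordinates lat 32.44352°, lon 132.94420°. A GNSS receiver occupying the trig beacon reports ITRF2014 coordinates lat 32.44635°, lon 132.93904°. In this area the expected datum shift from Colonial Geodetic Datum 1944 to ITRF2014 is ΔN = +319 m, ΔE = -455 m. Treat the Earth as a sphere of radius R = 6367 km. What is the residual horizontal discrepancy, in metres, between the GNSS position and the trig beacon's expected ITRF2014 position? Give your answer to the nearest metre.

29 m

Observed coordinate differences: Δφ = +0.00283°, Δλ = -0.00516°.
Converting to metres (1° lat = 111125 m, cos φ = 0.843921): observed ΔN = 314.5 m, observed ΔE = -483.9 m.
Subtracting the expected shift leaves a residual of 314.5 − (319) = -4.5 m north and -483.9 − (-455) = -28.9 m east.
Residual distance = √((-4.5)² + (-28.9)²) = 29.3 m.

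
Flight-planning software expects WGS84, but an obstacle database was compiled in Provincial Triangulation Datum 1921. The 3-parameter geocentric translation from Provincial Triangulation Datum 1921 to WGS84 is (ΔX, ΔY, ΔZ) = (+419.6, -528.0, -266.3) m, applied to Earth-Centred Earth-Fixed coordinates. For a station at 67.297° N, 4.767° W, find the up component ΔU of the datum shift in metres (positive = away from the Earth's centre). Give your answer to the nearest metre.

ΔU = -67 m

At φ = 67.297°, λ = -4.767°: sin φ = 0.922518, cos φ = 0.385954, sin λ = -0.083104, cos λ = 0.996541.
ΔU = cos φ cos λ·ΔX + cos φ sin λ·ΔY + sin φ·ΔZ = (0.385954)(0.996541)(419.6) + (0.385954)(-0.083104)(-528.0) + (0.922518)(-266.3) = -67.35 m.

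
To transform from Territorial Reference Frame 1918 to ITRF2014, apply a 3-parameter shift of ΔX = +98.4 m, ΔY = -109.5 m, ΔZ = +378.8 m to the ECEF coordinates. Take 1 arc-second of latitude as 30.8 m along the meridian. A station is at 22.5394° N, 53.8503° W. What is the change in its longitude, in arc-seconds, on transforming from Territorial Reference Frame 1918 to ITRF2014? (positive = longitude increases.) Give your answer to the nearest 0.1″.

Δλ = 0.5″

sin φ = 0.383319, cos φ = 0.923616, sin λ = -0.807478, cos λ = 0.589897.
East component: ΔE = −sin λ·ΔX + cos λ·ΔY = −(-0.807478)(98.4) + (0.589897)(-109.5) = 14.86 m.
1° of latitude spans 3600 × 30.80 = 110880 m; at latitude φ, 1° of longitude spans that × cos φ = 102410.6 m, so Δλ = 14.86 / 102410.6 × 3600 = 0.522″.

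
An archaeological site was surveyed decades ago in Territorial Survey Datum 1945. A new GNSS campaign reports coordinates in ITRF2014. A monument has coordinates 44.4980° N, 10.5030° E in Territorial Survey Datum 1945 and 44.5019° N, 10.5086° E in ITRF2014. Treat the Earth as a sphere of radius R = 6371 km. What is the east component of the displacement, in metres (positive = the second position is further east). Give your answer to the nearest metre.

ΔE = 444 m

Δφ = 44.5019° − 44.4980° = +0.0039°; Δλ = 10.5086° − 10.5030° = +0.0056°.
1° along a meridian = πR/180 = 111195 m.
ΔN = Δφ × 111195 = 433.7 m; ΔE = Δλ × 111195 × cos(44.4980°) = +0.0056 × 111195 × 0.713275 = 444.2 m.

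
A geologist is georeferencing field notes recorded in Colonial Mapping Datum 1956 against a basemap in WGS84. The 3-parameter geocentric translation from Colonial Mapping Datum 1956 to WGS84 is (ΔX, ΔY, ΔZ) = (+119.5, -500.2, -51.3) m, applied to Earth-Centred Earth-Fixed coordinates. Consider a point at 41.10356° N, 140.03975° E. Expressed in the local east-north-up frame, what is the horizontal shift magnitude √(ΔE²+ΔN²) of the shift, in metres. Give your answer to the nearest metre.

385 m

The local east axis at (φ, λ) is (−sin λ, cos λ, 0), so ΔE = −sin(140.03975°)·119.5 + cos(140.03975°)·(-500.2) = 306.65 m.
The local north axis is (−sin φ cos λ, −sin φ sin λ, cos φ), giving ΔN = 60.217 + 211.201 − 38.656 = 232.76 m.
Horizontal magnitude = √(ΔE² + ΔN²) = √(306.65² + 232.76²) = 384.98 m.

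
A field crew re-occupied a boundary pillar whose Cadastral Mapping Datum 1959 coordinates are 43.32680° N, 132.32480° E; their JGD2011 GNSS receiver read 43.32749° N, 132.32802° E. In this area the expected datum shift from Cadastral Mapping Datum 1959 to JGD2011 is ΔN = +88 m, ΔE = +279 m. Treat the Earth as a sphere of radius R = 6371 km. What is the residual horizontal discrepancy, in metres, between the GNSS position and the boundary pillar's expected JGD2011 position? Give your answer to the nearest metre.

Observed coordinate differences: Δφ = +0.00069°, Δλ = +0.00322°.
Converting to metres (1° lat = 111195 m, cos φ = 0.727452): observed ΔN = 76.7 m, observed ΔE = 260.5 m.
Subtracting the expected shift leaves a residual of 76.7 − (88) = -11.3 m north and 260.5 − (279) = -18.5 m east.
Residual distance = √((-11.3)² + (-18.5)²) = 21.7 m.

22 m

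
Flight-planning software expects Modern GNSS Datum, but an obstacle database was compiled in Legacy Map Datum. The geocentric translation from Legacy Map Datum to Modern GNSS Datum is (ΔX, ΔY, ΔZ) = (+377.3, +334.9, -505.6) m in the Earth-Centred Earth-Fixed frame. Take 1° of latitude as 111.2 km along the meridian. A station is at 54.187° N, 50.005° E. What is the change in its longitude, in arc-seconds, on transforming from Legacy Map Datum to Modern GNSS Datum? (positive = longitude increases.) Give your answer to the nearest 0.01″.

sin φ = 0.810931, cos φ = 0.585142, sin λ = 0.766101, cos λ = 0.642721.
East component: ΔE = −sin λ·ΔX + cos λ·ΔY = −(0.766101)(377.3) + (0.642721)(334.9) = -73.80 m.
1° of latitude spans 111200 m; at latitude φ, 1° of longitude spans that × cos φ = 65067.8 m, so Δλ = -73.80 / 65067.8 × 3600 = -4.083″.

Δλ = -4.08″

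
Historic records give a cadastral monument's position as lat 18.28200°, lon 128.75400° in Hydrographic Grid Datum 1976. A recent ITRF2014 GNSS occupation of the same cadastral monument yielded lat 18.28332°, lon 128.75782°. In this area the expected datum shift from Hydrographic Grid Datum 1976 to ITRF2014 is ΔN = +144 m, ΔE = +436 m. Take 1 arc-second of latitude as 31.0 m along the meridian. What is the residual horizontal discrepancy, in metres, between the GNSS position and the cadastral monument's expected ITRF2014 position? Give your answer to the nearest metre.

31 m

Observed coordinate differences: Δφ = +0.00132°, Δλ = +0.00382°.
Converting to metres (1° lat = 111600 m, cos φ = 0.949524): observed ΔN = 147.3 m, observed ΔE = 404.8 m.
Subtracting the expected shift leaves a residual of 147.3 − (144) = 3.3 m north and 404.8 − (436) = -31.2 m east.
Residual distance = √(3.3² + (-31.2)²) = 31.4 m.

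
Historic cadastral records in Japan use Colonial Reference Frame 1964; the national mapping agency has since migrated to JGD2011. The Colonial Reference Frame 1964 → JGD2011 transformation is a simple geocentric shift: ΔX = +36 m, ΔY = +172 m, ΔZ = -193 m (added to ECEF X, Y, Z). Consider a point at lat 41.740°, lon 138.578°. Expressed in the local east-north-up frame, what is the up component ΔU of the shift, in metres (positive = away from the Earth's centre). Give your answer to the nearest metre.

At φ = 41.740°, λ = 138.578°: sin φ = 0.665751, cos φ = 0.746174, sin λ = 0.661600, cos λ = -0.749857.
ΔU = cos φ cos λ·ΔX + cos φ sin λ·ΔY + sin φ·ΔZ = (0.746174)(-0.749857)(36) + (0.746174)(0.661600)(172) + (0.665751)(-193) = -63.72 m.

ΔU = -64 m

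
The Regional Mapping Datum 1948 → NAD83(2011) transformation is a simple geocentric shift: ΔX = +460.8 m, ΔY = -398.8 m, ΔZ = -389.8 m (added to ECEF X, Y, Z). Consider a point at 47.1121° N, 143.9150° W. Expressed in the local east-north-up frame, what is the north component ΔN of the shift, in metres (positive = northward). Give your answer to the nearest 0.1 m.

At φ = 47.1121°, λ = -143.9150°: sin φ = 0.732687, cos φ = 0.680566, sin λ = -0.588985, cos λ = -0.808144.
ΔN = −sin φ cos λ·ΔX − sin φ sin λ·ΔY + cos φ·ΔZ = −(0.732687)(-0.808144)(460.8) − (0.732687)(-0.588985)(-398.8) + (0.680566)(-389.8) = -164.54 m.

ΔN = -164.5 m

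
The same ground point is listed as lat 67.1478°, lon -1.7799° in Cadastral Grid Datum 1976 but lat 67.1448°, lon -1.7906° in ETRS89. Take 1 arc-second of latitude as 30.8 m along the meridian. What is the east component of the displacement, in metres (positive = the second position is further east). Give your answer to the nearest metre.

ΔE = -461 m

Δφ = 67.1448° − 67.1478° = -0.0030°; Δλ = -1.7906° − -1.7799° = -0.0107°.
1° of latitude = 3600 × 30.80 = 110880 m.
ΔN = Δφ × 110880 = -332.6 m; ΔE = Δλ × 110880 × cos(67.1478°) = -0.0107 × 110880 × 0.388355 = -460.8 m.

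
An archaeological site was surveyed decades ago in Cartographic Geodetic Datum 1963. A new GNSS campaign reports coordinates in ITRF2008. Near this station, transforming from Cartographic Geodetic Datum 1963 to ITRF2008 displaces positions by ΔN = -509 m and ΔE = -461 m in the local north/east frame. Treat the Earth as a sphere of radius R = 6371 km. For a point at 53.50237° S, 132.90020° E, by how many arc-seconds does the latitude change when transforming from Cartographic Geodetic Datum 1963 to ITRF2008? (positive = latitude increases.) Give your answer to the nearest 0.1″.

Δφ = -16.5″

On a sphere of radius R, 1 rad of latitude = R, so Δφ = ΔN / R = -509.0 / 6371000 = -7.9893e-05 rad = -16.479″.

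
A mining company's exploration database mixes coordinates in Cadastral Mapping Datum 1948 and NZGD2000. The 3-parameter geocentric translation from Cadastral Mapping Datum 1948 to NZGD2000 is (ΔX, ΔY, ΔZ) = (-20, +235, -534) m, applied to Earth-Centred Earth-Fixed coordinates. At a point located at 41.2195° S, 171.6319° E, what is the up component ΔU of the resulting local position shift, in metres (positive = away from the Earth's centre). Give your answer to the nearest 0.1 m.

At φ = -41.2195°, λ = 171.6319°: sin φ = -0.658945, cos φ = 0.752191, sin λ = 0.145532, cos λ = -0.989354.
ΔU = cos φ cos λ·ΔX + cos φ sin λ·ΔY + sin φ·ΔZ = (0.752191)(-0.989354)(-20) + (0.752191)(0.145532)(235) + (-0.658945)(-534) = 392.49 m.

ΔU = 392.5 m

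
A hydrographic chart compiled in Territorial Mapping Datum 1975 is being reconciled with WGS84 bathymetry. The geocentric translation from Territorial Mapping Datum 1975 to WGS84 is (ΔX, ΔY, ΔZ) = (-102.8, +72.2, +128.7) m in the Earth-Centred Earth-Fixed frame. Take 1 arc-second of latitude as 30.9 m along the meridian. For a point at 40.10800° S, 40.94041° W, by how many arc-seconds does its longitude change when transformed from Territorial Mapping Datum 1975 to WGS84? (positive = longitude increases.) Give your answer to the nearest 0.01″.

sin φ = -0.644230, cos φ = 0.764831, sin λ = -0.655274, cos λ = 0.755392.
East component: ΔE = −sin λ·ΔX + cos λ·ΔY = −(-0.655274)(-102.8) + (0.755392)(72.2) = -12.82 m.
1° of latitude spans 3600 × 30.90 = 111240 m; at latitude φ, 1° of longitude spans that × cos φ = 85079.9 m, so Δλ = -12.82 / 85079.9 × 3600 = -0.543″.

Δλ = -0.54″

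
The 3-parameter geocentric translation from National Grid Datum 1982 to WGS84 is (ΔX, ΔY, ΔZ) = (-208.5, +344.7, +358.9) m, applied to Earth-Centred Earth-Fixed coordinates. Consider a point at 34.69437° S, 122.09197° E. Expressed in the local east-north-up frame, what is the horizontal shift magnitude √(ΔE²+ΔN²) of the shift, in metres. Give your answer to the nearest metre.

At φ = -34.69437°, λ = 122.09197°: sin φ = -0.569199, cos φ = 0.822200, sin λ = 0.847196, cos λ = -0.531280.
ΔE = −sin λ·ΔX + cos λ·ΔY = −(0.847196)·(-208.5) + (-0.531280)·(344.7) = -6.49 m.
ΔN = −sin φ cos λ·ΔX − sin φ sin λ·ΔY + cos φ·ΔZ = −(-0.569199)(-0.531280)(-208.5) − (-0.569199)(0.847196)(344.7) + (0.822200)(358.9) = 524.36 m.
Horizontal magnitude = √(ΔE² + ΔN²) = √((-6.49)² + 524.36²) = 524.40 m.

524 m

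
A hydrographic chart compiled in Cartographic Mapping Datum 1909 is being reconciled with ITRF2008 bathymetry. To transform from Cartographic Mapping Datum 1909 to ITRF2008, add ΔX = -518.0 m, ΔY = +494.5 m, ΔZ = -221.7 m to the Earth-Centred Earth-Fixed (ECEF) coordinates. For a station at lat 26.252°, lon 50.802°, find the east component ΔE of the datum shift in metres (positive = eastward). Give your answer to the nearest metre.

ΔE = 714 m

The local east axis at (φ, λ) is (−sin λ, cos λ, 0), so ΔE = −sin(50.802°)·(-518.0) + cos(50.802°)·494.5 = 713.96 m.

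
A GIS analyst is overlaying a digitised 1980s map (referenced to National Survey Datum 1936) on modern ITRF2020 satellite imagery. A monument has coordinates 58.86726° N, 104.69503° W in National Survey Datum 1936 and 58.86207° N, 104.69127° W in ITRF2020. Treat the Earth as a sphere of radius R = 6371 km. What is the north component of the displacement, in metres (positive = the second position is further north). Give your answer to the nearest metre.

Δφ = 58.86207° − 58.86726° = -0.00519°; Δλ = -104.69127° − -104.69503° = +0.00376°.
1° along a meridian = πR/180 = 111195 m.
ΔN = Δφ × 111195 = -577.1 m; ΔE = Δλ × 111195 × cos(58.86726°) = +0.00376 × 111195 × 0.517023 = 216.2 m.

ΔN = -577 m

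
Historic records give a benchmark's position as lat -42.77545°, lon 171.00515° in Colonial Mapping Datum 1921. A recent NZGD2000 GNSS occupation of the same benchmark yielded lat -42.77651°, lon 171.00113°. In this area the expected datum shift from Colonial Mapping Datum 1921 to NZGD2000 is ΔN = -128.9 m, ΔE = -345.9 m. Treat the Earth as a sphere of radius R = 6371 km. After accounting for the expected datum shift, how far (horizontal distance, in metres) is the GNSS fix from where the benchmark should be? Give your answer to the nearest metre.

Observed coordinate differences: Δφ = -0.00106°, Δλ = -0.00402°.
Converting to metres (1° lat = 111195 m, cos φ = 0.734021): observed ΔN = -117.9 m, observed ΔE = -328.1 m.
Subtracting the expected shift leaves a residual of -117.9 − (-128.9) = 11.0 m north and -328.1 − (-345.9) = 17.8 m east.
Residual distance = √(11.0² + 17.8²) = 20.9 m.

21 m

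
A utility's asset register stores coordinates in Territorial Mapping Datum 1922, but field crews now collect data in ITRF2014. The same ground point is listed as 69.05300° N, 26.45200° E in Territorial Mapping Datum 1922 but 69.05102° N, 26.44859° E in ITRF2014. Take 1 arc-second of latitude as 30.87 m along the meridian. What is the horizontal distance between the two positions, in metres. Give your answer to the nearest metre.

Δφ = 69.05102° − 69.05300° = -0.00198°; Δλ = 26.44859° − 26.45200° = -0.00341°.
1° of latitude = 3600 × 30.87 = 111132 m.
ΔN = Δφ × 111132 = -220.0 m; ΔE = Δλ × 111132 × cos(69.05300°) = -0.00341 × 111132 × 0.357504 = -135.5 m.
Distance = √(ΔE² + ΔN²) = √((-135.5)² + (-220.0)²) = 258.4 m.

258 m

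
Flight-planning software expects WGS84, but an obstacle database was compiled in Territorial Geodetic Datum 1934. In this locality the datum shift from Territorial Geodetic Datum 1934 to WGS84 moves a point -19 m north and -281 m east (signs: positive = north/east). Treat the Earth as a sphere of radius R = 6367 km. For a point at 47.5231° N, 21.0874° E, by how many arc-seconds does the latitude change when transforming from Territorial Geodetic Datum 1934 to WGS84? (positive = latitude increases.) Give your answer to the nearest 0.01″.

On a sphere of radius R, 1 rad of latitude = R, so Δφ = ΔN / R = -19.0 / 6367000 = -2.9841e-06 rad = -0.616″.

Δφ = -0.62″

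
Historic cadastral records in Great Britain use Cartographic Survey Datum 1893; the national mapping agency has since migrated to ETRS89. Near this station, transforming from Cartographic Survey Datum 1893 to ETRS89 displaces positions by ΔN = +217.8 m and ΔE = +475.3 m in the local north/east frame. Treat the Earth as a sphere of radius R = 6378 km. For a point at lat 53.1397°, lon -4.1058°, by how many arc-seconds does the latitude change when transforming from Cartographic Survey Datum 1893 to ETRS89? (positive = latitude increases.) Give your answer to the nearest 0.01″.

Δφ = 7.04″

On a sphere of radius R, 1 rad of latitude = R, so Δφ = ΔN / R = 217.8 / 6378000 = 3.4149e-05 rad = 7.044″.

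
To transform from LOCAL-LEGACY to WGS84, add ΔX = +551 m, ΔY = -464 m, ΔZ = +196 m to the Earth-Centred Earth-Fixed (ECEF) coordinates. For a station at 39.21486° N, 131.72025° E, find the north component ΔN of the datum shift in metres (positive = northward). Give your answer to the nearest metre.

ΔN = 603 m

The local north axis is (−sin φ cos λ, −sin φ sin λ, cos φ), giving ΔN = 231.831 + 218.961 + 151.857 = 602.65 m.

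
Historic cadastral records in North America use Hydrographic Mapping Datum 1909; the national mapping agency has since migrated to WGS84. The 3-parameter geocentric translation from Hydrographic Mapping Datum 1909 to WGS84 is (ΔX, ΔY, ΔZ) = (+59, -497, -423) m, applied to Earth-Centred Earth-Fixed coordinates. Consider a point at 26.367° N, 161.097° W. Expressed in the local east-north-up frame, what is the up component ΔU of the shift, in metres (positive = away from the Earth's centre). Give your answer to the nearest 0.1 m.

ΔU = -93.6 m

At φ = 26.367°, λ = -161.097°: sin φ = 0.444119, cos φ = 0.895968, sin λ = -0.323967, cos λ = -0.946068.
ΔU = cos φ cos λ·ΔX + cos φ sin λ·ΔY + sin φ·ΔZ = (0.895968)(-0.946068)(59) + (0.895968)(-0.323967)(-497) + (0.444119)(-423) = -93.61 m.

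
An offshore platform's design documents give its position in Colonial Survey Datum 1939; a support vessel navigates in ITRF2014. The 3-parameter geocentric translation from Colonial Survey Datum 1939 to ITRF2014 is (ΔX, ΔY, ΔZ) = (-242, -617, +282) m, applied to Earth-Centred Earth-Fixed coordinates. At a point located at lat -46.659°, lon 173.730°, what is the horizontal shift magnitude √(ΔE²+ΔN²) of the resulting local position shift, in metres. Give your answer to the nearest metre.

715 m

The local east axis at (φ, λ) is (−sin λ, cos λ, 0), so ΔE = −sin(173.730°)·(-242) + cos(173.730°)·(-617) = 639.74 m.
The local north axis is (−sin φ cos λ, −sin φ sin λ, cos φ), giving ΔN = 174.949 − 49.008 + 193.548 = 319.49 m.
Horizontal magnitude = √(ΔE² + ΔN²) = √(639.74² + 319.49²) = 715.08 m.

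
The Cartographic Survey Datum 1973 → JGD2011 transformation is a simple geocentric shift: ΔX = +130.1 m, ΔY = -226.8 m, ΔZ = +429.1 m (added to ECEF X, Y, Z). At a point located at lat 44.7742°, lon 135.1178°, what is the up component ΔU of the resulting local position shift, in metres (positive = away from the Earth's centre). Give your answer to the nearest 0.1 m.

The local up (radial) axis is (cos φ cos λ, cos φ sin λ, sin φ), giving ΔU = -65.440 − 113.612 + 302.221 = 123.17 m.

ΔU = 123.2 m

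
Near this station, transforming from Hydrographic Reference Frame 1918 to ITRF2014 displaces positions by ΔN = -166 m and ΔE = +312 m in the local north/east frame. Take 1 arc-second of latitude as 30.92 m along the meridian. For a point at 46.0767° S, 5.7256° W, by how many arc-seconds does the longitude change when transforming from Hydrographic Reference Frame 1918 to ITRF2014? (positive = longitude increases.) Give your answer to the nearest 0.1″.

At latitude -46.0767°, cos φ = 0.693695.
1″ of longitude at this latitude = 30.92 × cos φ = 21.4490 m, so Δλ = 312.0 / 21.4490 = 14.546″.

Δλ = 14.5″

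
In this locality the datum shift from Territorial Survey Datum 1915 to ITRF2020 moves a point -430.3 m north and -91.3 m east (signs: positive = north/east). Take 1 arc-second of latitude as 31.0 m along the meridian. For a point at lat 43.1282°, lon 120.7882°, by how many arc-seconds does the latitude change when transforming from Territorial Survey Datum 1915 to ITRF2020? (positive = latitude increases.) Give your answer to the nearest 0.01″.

Δφ = -13.88″

1″ of latitude = 31.00 m, so Δφ = -430.3 / 31.00 = -13.881″.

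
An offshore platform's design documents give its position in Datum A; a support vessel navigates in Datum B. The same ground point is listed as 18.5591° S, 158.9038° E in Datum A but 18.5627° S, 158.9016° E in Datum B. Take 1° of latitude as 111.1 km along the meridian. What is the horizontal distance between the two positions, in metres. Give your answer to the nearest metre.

Δφ = -18.5627° − -18.5591° = -0.0036°; Δλ = 158.9016° − 158.9038° = -0.0022°.
ΔN = Δφ × 111100 = -400.0 m; ΔE = Δλ × 111100 × cos(-18.5591°) = -0.0022 × 111100 × 0.947996 = -231.7 m.
Distance = √(ΔE² + ΔN²) = √((-231.7)² + (-400.0)²) = 462.2 m.

462 m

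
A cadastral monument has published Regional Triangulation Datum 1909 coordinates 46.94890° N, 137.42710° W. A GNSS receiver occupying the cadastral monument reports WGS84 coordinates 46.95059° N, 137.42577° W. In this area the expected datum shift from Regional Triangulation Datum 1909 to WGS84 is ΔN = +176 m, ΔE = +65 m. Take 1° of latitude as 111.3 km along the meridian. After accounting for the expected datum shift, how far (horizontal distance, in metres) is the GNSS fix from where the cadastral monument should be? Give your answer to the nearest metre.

38 m

Observed coordinate differences: Δφ = +0.00169°, Δλ = +0.00133°.
Converting to metres (1° lat = 111300 m, cos φ = 0.682650): observed ΔN = 188.1 m, observed ΔE = 101.1 m.
Subtracting the expected shift leaves a residual of 188.1 − (176) = 12.1 m north and 101.1 − (65) = 36.1 m east.
Residual distance = √(12.1² + 36.1²) = 38.0 m.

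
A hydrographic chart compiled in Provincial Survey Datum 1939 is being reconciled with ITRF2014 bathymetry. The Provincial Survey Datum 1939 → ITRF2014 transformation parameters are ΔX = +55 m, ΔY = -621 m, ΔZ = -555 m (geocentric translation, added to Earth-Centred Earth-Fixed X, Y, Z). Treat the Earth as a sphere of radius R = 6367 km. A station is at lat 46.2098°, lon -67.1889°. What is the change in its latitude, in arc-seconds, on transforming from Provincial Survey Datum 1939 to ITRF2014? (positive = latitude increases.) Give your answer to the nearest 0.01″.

sin φ = 0.721879, cos φ = 0.692020, sin λ = -0.921788, cos λ = 0.387694.
North component: ΔN = −sin φ cos λ·ΔX − sin φ sin λ·ΔY + cos φ·ΔZ = −(0.721879)(0.387694)(55) − (0.721879)(-0.921788)(-621) + (0.692020)(-555) = -812.69 m.
1° of latitude spans πR/180 = 111125 m, so Δφ = -812.69 / 111125 × 3600 = -26.328″.

Δφ = -26.33″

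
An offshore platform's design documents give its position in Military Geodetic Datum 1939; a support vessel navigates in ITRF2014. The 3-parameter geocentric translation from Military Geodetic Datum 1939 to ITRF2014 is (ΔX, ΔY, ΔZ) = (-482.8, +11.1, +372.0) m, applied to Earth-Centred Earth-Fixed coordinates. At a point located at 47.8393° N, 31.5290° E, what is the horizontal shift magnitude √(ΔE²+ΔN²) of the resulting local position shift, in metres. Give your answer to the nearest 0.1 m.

609.6 m

The local east axis at (φ, λ) is (−sin λ, cos λ, 0), so ΔE = −sin(31.5290°)·(-482.8) + cos(31.5290°)·11.1 = 261.93 m.
The local north axis is (−sin φ cos λ, −sin φ sin λ, cos φ), giving ΔN = 305.051 − 4.303 + 249.691 = 550.44 m.
Horizontal magnitude = √(ΔE² + ΔN²) = √(261.93² + 550.44²) = 609.58 m.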